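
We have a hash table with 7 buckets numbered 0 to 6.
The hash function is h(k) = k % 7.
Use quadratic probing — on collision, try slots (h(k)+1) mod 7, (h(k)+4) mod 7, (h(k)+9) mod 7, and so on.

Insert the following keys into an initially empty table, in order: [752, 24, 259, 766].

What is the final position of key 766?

752 hashes to 3; slot 3 is free -> place at 3.
24 hashes to 3; 3 taken -> place at 4.
259 hashes to 0; slot 0 is free -> place at 0.
766 hashes to 3; 3,4,0 taken -> place at 5.
Table: [259, _, _, 752, 24, 766, _]

5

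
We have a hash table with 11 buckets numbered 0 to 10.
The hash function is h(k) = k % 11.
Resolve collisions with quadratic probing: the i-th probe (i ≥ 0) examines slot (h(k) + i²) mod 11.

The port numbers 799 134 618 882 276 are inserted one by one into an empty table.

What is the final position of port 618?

799 hashes to 7; slot 7 is free -> place at 7.
134 hashes to 2; slot 2 is free -> place at 2.
618 hashes to 2; 2 taken -> place at 3.
882 hashes to 2; 2,3 taken -> place at 6.
276 hashes to 1; slot 1 is free -> place at 1.
Table: [-, 276, 134, 618, -, -, 882, 799, -, -, -]

3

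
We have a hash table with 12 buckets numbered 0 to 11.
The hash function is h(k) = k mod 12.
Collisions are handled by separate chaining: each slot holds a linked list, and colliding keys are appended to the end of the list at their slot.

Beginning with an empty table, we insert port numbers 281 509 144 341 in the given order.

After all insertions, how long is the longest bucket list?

3

281 -> bucket 5
509 -> bucket 5 (collision)
144 -> bucket 0
341 -> bucket 5 (collision)
Final buckets:
0: 144
1: _
2: _
3: _
4: _
5: 281 -> 509 -> 341
6: _
7: _
8: _
9: _
10: _
11: _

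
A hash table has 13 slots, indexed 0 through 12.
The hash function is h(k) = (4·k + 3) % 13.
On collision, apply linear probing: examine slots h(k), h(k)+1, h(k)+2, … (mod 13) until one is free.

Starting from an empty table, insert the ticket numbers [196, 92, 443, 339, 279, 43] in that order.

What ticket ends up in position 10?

339

196: h=7 -> slot 7
92: h=7, probe 7,8 -> slot 8
443: h=7, probe 7,8,9 -> slot 9
339: h=7, probe 7,8,9,10 -> slot 10
279: h=1 -> slot 1
43: h=6 -> slot 6
Table: [., 279, ., ., ., ., 43, 196, 92, 443, 339, ., .]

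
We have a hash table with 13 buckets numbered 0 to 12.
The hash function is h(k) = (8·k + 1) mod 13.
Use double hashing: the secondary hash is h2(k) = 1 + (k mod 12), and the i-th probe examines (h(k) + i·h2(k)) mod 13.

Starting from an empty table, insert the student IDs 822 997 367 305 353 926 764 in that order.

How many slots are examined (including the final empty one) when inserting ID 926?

2

822 hashes to 12; slot 12 is free -> place at 12.
997 hashes to 8; slot 8 is free -> place at 8.
367 hashes to 12, h2=8; 12 taken -> place at 7.
305 hashes to 10; slot 10 is free -> place at 10.
353 hashes to 4; slot 4 is free -> place at 4.
926 hashes to 12, h2=3; 12 taken -> place at 2.
764 hashes to 3; slot 3 is free -> place at 3.
Table: [-, -, 926, 764, 353, -, -, 367, 997, -, 305, -, 822]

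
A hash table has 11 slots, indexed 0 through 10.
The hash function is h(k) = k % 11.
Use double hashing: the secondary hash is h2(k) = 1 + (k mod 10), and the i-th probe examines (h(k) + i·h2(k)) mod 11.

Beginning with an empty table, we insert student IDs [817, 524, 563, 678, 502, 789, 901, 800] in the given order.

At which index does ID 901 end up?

817 hashes to 3; slot 3 is free -> place at 3.
524 hashes to 7; slot 7 is free -> place at 7.
563 hashes to 2; slot 2 is free -> place at 2.
678 hashes to 7, h2=9; 7 taken -> place at 5.
502 hashes to 7, h2=3; 7 taken -> place at 10.
789 hashes to 8; slot 8 is free -> place at 8.
901 hashes to 10, h2=2; 10 taken -> place at 1.
800 hashes to 8, h2=1; 8 taken -> place at 9.
Table: [-, 901, 563, 817, -, 678, -, 524, 789, 800, 502]

1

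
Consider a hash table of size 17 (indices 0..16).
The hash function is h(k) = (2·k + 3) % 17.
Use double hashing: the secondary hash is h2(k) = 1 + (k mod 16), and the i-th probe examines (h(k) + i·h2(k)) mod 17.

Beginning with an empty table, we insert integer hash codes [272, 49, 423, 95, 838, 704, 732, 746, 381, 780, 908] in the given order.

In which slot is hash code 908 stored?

9

272 hashes to 3; slot 3 is free → place at 3.
49 hashes to 16; slot 16 is free → place at 16.
423 hashes to 16, h2=8; 16 taken → place at 7.
95 hashes to 6; slot 6 is free → place at 6.
838 hashes to 13; slot 13 is free → place at 13.
704 hashes to 0; slot 0 is free → place at 0.
732 hashes to 5; slot 5 is free → place at 5.
746 hashes to 16, h2=11; 16 taken → place at 10.
381 hashes to 0, h2=14; 0 taken → place at 14.
780 hashes to 16, h2=13; 16 taken → place at 12.
908 hashes to 0, h2=13; 0,13 taken → place at 9.
Table: [704, _, _, 272, _, 732, 95, 423, _, 908, 746, _, 780, 838, 381, _, 49]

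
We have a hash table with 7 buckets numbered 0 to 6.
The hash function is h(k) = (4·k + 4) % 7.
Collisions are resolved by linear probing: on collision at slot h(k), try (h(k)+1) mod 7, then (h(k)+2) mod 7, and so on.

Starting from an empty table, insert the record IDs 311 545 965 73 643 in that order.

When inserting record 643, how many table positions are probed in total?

5

311 hashes to 2; slot 2 is free => place at 2.
545 hashes to 0; slot 0 is free => place at 0.
965 hashes to 0; 0 taken => place at 1.
73 hashes to 2; 2 taken => place at 3.
643 hashes to 0; 0,1,2,3 taken => place at 4.
Table: [545, 965, 311, 73, 643, ., .]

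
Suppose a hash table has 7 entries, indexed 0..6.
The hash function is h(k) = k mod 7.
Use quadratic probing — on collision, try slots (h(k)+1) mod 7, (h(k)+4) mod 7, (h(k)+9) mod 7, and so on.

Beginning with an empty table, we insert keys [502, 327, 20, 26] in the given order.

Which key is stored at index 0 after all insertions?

20

502 hashes to 5; slot 5 is free => place at 5.
327 hashes to 5; 5 taken => place at 6.
20 hashes to 6; 6 taken => place at 0.
26 hashes to 5; 5,6 taken => place at 2.
Table: [20, _, 26, _, _, 502, 327]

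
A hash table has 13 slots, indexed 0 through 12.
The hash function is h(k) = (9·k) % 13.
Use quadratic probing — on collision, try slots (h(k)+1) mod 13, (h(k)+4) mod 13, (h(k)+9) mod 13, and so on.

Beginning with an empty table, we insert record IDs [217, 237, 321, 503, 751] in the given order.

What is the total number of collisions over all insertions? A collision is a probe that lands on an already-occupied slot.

217 hashes to 3; slot 3 is free -> place at 3.
237 hashes to 1; slot 1 is free -> place at 1.
321 hashes to 3; 3 taken -> place at 4.
503 hashes to 3; 3,4 taken -> place at 7.
751 hashes to 12; slot 12 is free -> place at 12.
Table: [., 237, ., 217, 321, ., ., 503, ., ., ., ., 751]

3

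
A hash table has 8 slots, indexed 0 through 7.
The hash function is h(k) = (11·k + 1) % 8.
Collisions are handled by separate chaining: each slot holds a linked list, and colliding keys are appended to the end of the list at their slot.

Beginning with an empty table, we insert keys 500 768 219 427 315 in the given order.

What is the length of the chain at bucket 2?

3

Insert 500: h=5, bucket 5 empty → new chain.
Insert 768: h=1, bucket 1 empty → new chain.
Insert 219: h=2, bucket 2 empty → new chain.
Insert 427: h=2, bucket 2 nonempty → append to chain.
Insert 315: h=2, bucket 2 nonempty → append to chain.
Final buckets:
0: ∅
1: 768
2: 219 -> 427 -> 315
3: ∅
4: ∅
5: 500
6: ∅
7: ∅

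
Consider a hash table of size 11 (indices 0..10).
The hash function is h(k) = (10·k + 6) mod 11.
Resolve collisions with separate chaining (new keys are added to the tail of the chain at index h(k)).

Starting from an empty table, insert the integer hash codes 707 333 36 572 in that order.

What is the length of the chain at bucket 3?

707 -> bucket 3
333 -> bucket 3 (collision)
36 -> bucket 3 (collision)
572 -> bucket 6
Final buckets:
0: .
1: .
2: .
3: 707 -> 333 -> 36
4: .
5: .
6: 572
7: .
8: .
9: .
10: .

3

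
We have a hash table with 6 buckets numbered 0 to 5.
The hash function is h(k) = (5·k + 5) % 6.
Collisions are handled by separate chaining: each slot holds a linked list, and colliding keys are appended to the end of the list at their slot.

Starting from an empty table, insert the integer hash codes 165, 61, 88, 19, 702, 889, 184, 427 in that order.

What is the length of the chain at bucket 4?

4

Insert 165: h=2, bucket 2 empty → new chain.
Insert 61: h=4, bucket 4 empty → new chain.
Insert 88: h=1, bucket 1 empty → new chain.
Insert 19: h=4, bucket 4 nonempty → append to chain.
Insert 702: h=5, bucket 5 empty → new chain.
Insert 889: h=4, bucket 4 nonempty → append to chain.
Insert 184: h=1, bucket 1 nonempty → append to chain.
Insert 427: h=4, bucket 4 nonempty → append to chain.
Final buckets:
0: _
1: 88 -> 184
2: 165
3: _
4: 61 -> 19 -> 889 -> 427
5: 702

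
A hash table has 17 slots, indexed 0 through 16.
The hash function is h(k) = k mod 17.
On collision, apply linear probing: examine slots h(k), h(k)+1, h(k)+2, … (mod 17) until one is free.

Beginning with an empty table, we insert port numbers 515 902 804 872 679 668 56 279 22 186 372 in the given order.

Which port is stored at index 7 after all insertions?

872

515: h=5 => slot 5
902: h=1 => slot 1
804: h=5, probe 5,6 => slot 6
872: h=5, probe 5,6,7 => slot 7
679: h=16 => slot 16
668: h=5, probe 5,6,7,8 => slot 8
56: h=5, probe 5,6,7,8,9 => slot 9
279: h=7, probe 7,8,9,10 => slot 10
22: h=5, probe 5,6,7,8,9,10,11 => slot 11
186: h=16, probe 16,0 => slot 0
372: h=15 => slot 15
Table: [186, 902, -, -, -, 515, 804, 872, 668, 56, 279, 22, -, -, -, 372, 679]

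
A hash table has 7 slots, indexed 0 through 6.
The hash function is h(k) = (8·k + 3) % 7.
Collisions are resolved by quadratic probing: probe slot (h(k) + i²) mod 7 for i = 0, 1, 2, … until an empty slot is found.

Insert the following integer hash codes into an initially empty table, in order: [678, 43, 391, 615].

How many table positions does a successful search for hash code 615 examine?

678: h=2 → slot 2
43: h=4 → slot 4
391: h=2, probe 2,3 → slot 3
615: h=2, probe 2,3,6 → slot 6
Table: [—, —, 678, 391, 43, —, 615]
Lookup 615: h=2, probe 2,3,6 → found at 6.

3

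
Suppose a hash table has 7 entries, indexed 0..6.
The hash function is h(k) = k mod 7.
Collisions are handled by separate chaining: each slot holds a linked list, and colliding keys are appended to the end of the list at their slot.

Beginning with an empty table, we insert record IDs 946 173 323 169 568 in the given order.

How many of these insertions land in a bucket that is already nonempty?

3

Insert 946: h=1, bucket 1 empty -> new chain.
Insert 173: h=5, bucket 5 empty -> new chain.
Insert 323: h=1, bucket 1 nonempty -> append to chain.
Insert 169: h=1, bucket 1 nonempty -> append to chain.
Insert 568: h=1, bucket 1 nonempty -> append to chain.
Final buckets:
0: ∅
1: 946 -> 323 -> 169 -> 568
2: ∅
3: ∅
4: ∅
5: 173
6: ∅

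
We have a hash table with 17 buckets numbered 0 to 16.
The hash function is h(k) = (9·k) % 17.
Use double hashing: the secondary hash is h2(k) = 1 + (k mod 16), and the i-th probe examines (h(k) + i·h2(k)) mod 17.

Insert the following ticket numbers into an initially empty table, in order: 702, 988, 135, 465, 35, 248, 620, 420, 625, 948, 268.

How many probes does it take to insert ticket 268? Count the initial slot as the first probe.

3

Insert 702: h=11, slot 11 empty => index 11.
Insert 988: h=1, slot 1 empty => index 1.
Insert 135: h=8, slot 8 empty => index 8.
Insert 465: h=3, slot 3 empty => index 3.
Insert 35: h=9, slot 9 empty => index 9.
Insert 248: h=5, slot 5 empty => index 5.
Insert 620: h=4, slot 4 empty => index 4.
Insert 420: h=6, slot 6 empty => index 6.
Insert 625: h=15, slot 15 empty => index 15.
Insert 948: h=15, h2=5, slots 15,3,8 occupied => index 13.
Insert 268: h=15, h2=13, slots 15,11 occupied => index 7.
Table: [—, 988, —, 465, 620, 248, 420, 268, 135, 35, —, 702, —, 948, —, 625, —]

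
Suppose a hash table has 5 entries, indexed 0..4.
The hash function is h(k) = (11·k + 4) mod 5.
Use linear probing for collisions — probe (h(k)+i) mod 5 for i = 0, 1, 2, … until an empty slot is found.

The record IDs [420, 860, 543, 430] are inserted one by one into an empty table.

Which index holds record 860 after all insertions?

420: h=4 => slot 4
860: h=4, probe 4,0 => slot 0
543: h=2 => slot 2
430: h=4, probe 4,0,1 => slot 1
Table: [860, 430, 543, -, 420]

0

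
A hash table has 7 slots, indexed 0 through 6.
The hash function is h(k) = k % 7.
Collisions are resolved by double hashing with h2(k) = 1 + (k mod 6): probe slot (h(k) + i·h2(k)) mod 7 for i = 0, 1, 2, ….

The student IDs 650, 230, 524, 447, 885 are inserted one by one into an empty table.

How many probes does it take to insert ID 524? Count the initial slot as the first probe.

3

650 hashes to 6; slot 6 is free => place at 6.
230 hashes to 6, h2=3; 6 taken => place at 2.
524 hashes to 6, h2=3; 6,2 taken => place at 5.
447 hashes to 6, h2=4; 6 taken => place at 3.
885 hashes to 3, h2=4; 3 taken => place at 0.
Table: [885, _, 230, 447, _, 524, 650]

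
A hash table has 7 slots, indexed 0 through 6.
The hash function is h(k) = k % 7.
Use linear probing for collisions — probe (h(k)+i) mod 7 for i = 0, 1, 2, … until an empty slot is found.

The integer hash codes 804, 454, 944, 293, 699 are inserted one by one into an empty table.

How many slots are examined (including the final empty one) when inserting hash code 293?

4

Insert 804: h=6, slot 6 empty => index 6.
Insert 454: h=6, slot 6 occupied => index 0.
Insert 944: h=6, slots 6,0 occupied => index 1.
Insert 293: h=6, slots 6,0,1 occupied => index 2.
Insert 699: h=6, slots 6,0,1,2 occupied => index 3.
Table: [454, 944, 293, 699, -, -, 804]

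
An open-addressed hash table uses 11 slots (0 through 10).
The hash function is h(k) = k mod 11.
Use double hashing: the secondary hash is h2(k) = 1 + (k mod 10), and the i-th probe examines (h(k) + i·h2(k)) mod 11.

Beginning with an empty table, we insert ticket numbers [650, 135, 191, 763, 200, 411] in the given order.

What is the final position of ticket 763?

8

Insert 650: h=1, slot 1 empty => index 1.
Insert 135: h=3, slot 3 empty => index 3.
Insert 191: h=4, slot 4 empty => index 4.
Insert 763: h=4, h2=4, slot 4 occupied => index 8.
Insert 200: h=2, slot 2 empty => index 2.
Insert 411: h=4, h2=2, slot 4 occupied => index 6.
Table: [—, 650, 200, 135, 191, —, 411, —, 763, —, —]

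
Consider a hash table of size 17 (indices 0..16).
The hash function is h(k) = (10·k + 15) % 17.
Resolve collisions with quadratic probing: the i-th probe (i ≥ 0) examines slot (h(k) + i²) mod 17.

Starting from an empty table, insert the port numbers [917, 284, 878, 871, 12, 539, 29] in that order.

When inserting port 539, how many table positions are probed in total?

Insert 917: h=5, slot 5 empty → index 5.
Insert 284: h=16, slot 16 empty → index 16.
Insert 878: h=6, slot 6 empty → index 6.
Insert 871: h=4, slot 4 empty → index 4.
Insert 12: h=16, slot 16 occupied → index 0.
Insert 539: h=16, slots 16,0 occupied → index 3.
Insert 29: h=16, slots 16,0,3 occupied → index 8.
Table: [12, ., ., 539, 871, 917, 878, ., 29, ., ., ., ., ., ., ., 284]

3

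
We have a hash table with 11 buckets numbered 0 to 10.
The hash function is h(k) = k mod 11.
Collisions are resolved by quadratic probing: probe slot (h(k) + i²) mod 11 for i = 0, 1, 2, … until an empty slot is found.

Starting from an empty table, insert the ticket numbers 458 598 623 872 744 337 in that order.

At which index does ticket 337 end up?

5

Insert 458: h=7, slot 7 empty → index 7.
Insert 598: h=4, slot 4 empty → index 4.
Insert 623: h=7, slot 7 occupied → index 8.
Insert 872: h=3, slot 3 empty → index 3.
Insert 744: h=7, slots 7,8 occupied → index 0.
Insert 337: h=7, slots 7,8,0 occupied → index 5.
Table: [744, _, _, 872, 598, 337, _, 458, 623, _, _]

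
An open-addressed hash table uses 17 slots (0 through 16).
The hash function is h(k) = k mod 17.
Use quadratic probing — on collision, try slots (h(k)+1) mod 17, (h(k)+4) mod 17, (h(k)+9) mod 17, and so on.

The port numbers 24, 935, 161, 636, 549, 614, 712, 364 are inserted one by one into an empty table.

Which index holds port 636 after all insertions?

24: h=7 -> slot 7
935: h=0 -> slot 0
161: h=8 -> slot 8
636: h=7, probe 7,8,11 -> slot 11
549: h=5 -> slot 5
614: h=2 -> slot 2
712: h=15 -> slot 15
364: h=7, probe 7,8,11,16 -> slot 16
Table: [935, ∅, 614, ∅, ∅, 549, ∅, 24, 161, ∅, ∅, 636, ∅, ∅, ∅, 712, 364]

11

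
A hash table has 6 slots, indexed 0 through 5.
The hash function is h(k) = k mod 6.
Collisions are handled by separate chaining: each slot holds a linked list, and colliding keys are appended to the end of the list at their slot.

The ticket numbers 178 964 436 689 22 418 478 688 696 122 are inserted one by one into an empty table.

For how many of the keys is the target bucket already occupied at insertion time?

6

Insert 178: h=4, bucket 4 empty -> new chain.
Insert 964: h=4, bucket 4 nonempty -> append to chain.
Insert 436: h=4, bucket 4 nonempty -> append to chain.
Insert 689: h=5, bucket 5 empty -> new chain.
Insert 22: h=4, bucket 4 nonempty -> append to chain.
Insert 418: h=4, bucket 4 nonempty -> append to chain.
Insert 478: h=4, bucket 4 nonempty -> append to chain.
Insert 688: h=4, bucket 4 nonempty -> append to chain.
Insert 696: h=0, bucket 0 empty -> new chain.
Insert 122: h=2, bucket 2 empty -> new chain.
Final buckets:
0: 696
1: -
2: 122
3: -
4: 178 -> 964 -> 436 -> 22 -> 418 -> 478 -> 688
5: 689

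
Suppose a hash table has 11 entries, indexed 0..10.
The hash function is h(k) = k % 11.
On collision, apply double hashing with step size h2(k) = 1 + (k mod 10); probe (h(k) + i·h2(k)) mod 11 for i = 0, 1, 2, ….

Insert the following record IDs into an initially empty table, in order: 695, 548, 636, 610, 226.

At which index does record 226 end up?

Insert 695: h=2, slot 2 empty → index 2.
Insert 548: h=9, slot 9 empty → index 9.
Insert 636: h=9, h2=7, slot 9 occupied → index 5.
Insert 610: h=5, h2=1, slot 5 occupied → index 6.
Insert 226: h=6, h2=7, slots 6,2,9,5 occupied → index 1.
Table: [., 226, 695, ., ., 636, 610, ., ., 548, .]

1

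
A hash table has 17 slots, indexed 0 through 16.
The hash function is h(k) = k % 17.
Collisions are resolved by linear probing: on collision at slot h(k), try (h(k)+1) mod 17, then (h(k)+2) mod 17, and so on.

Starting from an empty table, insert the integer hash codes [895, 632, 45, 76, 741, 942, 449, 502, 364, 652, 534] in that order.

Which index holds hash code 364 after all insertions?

14

Insert 895: h=11, slot 11 empty -> index 11.
Insert 632: h=3, slot 3 empty -> index 3.
Insert 45: h=11, slot 11 occupied -> index 12.
Insert 76: h=8, slot 8 empty -> index 8.
Insert 741: h=10, slot 10 empty -> index 10.
Insert 942: h=7, slot 7 empty -> index 7.
Insert 449: h=7, slots 7,8 occupied -> index 9.
Insert 502: h=9, slots 9,10,11,12 occupied -> index 13.
Insert 364: h=7, slots 7,8,9,10,11,12,13 occupied -> index 14.
Insert 652: h=6, slot 6 empty -> index 6.
Insert 534: h=7, slots 7,8,9,10,11,12,13,14 occupied -> index 15.
Table: [—, —, —, 632, —, —, 652, 942, 76, 449, 741, 895, 45, 502, 364, 534, —]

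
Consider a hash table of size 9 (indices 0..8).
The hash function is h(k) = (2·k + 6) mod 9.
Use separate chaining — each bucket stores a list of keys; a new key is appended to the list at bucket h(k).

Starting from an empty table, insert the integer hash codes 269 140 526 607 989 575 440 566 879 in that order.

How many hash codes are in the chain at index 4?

Insert 269: h=4, bucket 4 empty -> new chain.
Insert 140: h=7, bucket 7 empty -> new chain.
Insert 526: h=5, bucket 5 empty -> new chain.
Insert 607: h=5, bucket 5 nonempty -> append to chain.
Insert 989: h=4, bucket 4 nonempty -> append to chain.
Insert 575: h=4, bucket 4 nonempty -> append to chain.
Insert 440: h=4, bucket 4 nonempty -> append to chain.
Insert 566: h=4, bucket 4 nonempty -> append to chain.
Insert 879: h=0, bucket 0 empty -> new chain.
Final buckets:
0: 879
1: ∅
2: ∅
3: ∅
4: 269 -> 989 -> 575 -> 440 -> 566
5: 526 -> 607
6: ∅
7: 140
8: ∅

5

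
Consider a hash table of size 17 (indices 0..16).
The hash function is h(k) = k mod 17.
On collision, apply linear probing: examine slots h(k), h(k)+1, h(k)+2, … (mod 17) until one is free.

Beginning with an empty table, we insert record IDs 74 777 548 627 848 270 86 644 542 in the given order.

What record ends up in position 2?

644

74 hashes to 6; slot 6 is free → place at 6.
777 hashes to 12; slot 12 is free → place at 12.
548 hashes to 4; slot 4 is free → place at 4.
627 hashes to 15; slot 15 is free → place at 15.
848 hashes to 15; 15 taken → place at 16.
270 hashes to 15; 15,16 taken → place at 0.
86 hashes to 1; slot 1 is free → place at 1.
644 hashes to 15; 15,16,0,1 taken → place at 2.
542 hashes to 15; 15,16,0,1,2 taken → place at 3.
Table: [270, 86, 644, 542, 548, ∅, 74, ∅, ∅, ∅, ∅, ∅, 777, ∅, ∅, 627, 848]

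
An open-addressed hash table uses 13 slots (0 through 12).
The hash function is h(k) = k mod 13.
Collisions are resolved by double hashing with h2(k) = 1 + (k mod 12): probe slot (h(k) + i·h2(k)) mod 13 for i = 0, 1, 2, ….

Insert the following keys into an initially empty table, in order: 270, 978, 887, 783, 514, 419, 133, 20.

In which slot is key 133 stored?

9

270 hashes to 10; slot 10 is free -> place at 10.
978 hashes to 3; slot 3 is free -> place at 3.
887 hashes to 3, h2=12; 3 taken -> place at 2.
783 hashes to 3, h2=4; 3 taken -> place at 7.
514 hashes to 7, h2=11; 7 taken -> place at 5.
419 hashes to 3, h2=12; 3,2 taken -> place at 1.
133 hashes to 3, h2=2; 3,5,7 taken -> place at 9.
20 hashes to 7, h2=9; 7,3 taken -> place at 12.
Table: [., 419, 887, 978, ., 514, ., 783, ., 133, 270, ., 20]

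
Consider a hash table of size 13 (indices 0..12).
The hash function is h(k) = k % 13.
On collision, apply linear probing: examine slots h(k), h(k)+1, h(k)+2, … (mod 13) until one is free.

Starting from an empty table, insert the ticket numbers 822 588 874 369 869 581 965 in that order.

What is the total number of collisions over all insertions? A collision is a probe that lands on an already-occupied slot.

8

822: h=3 → slot 3
588: h=3, probe 3,4 → slot 4
874: h=3, probe 3,4,5 → slot 5
369: h=5, probe 5,6 → slot 6
869: h=11 → slot 11
581: h=9 → slot 9
965: h=3, probe 3,4,5,6,7 → slot 7
Table: [∅, ∅, ∅, 822, 588, 874, 369, 965, ∅, 581, ∅, 869, ∅]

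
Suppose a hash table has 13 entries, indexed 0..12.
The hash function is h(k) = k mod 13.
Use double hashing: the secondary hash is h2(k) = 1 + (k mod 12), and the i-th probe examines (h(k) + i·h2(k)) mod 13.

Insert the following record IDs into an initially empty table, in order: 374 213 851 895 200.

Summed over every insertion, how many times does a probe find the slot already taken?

374: h=10 => slot 10
213: h=5 => slot 5
851: h=6 => slot 6
895: h=11 => slot 11
200: h=5, h2=9, probe 5,1 => slot 1
Table: [-, 200, -, -, -, 213, 851, -, -, -, 374, 895, -]

1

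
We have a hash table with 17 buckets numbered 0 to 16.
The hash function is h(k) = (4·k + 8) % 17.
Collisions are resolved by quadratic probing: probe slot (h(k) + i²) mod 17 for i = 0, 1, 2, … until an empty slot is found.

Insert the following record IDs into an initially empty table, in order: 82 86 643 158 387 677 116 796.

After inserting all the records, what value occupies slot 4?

796

82: h=13 => slot 13
86: h=12 => slot 12
643: h=13, probe 13,14 => slot 14
158: h=11 => slot 11
387: h=9 => slot 9
677: h=13, probe 13,14,0 => slot 0
116: h=13, probe 13,14,0,5 => slot 5
796: h=13, probe 13,14,0,5,12,4 => slot 4
Table: [677, -, -, -, 796, 116, -, -, -, 387, -, 158, 86, 82, 643, -, -]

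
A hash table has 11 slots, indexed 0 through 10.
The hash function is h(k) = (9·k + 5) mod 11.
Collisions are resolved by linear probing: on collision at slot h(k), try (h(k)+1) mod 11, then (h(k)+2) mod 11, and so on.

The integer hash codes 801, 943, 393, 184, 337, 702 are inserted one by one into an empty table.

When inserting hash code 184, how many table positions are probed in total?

3

801: h=9 -> slot 9
943: h=0 -> slot 0
393: h=0, probe 0,1 -> slot 1
184: h=0, probe 0,1,2 -> slot 2
337: h=2, probe 2,3 -> slot 3
702: h=9, probe 9,10 -> slot 10
Table: [943, 393, 184, 337, ∅, ∅, ∅, ∅, ∅, 801, 702]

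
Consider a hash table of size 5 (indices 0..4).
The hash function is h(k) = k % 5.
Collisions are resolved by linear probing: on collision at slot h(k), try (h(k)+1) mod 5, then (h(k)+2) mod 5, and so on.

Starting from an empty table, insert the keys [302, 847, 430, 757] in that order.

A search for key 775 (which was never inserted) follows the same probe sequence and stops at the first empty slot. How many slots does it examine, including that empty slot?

302 hashes to 2; slot 2 is free → place at 2.
847 hashes to 2; 2 taken → place at 3.
430 hashes to 0; slot 0 is free → place at 0.
757 hashes to 2; 2,3 taken → place at 4.
Table: [430, —, 302, 847, 757]
Lookup 775: h=0, probe 0,1 → slot 1 empty, not found.

2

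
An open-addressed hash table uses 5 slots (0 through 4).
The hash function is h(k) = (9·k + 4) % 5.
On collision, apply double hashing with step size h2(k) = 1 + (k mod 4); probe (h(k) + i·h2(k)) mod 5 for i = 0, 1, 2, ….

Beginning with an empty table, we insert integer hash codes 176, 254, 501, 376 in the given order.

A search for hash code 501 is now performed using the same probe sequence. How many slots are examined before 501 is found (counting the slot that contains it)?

3

176: h=3 -> slot 3
254: h=0 -> slot 0
501: h=3, h2=2, probe 3,0,2 -> slot 2
376: h=3, h2=1, probe 3,4 -> slot 4
Table: [254, —, 501, 176, 376]
Lookup 501: h=3, h2=2, probe 3,0,2 → found at 2.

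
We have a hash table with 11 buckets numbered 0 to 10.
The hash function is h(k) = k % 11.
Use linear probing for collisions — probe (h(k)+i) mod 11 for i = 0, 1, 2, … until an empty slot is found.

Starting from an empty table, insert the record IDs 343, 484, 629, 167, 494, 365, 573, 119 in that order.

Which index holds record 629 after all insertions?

343: h=2 → slot 2
484: h=0 → slot 0
629: h=2, probe 2,3 → slot 3
167: h=2, probe 2,3,4 → slot 4
494: h=10 → slot 10
365: h=2, probe 2,3,4,5 → slot 5
573: h=1 → slot 1
119: h=9 → slot 9
Table: [484, 573, 343, 629, 167, 365, ∅, ∅, ∅, 119, 494]

3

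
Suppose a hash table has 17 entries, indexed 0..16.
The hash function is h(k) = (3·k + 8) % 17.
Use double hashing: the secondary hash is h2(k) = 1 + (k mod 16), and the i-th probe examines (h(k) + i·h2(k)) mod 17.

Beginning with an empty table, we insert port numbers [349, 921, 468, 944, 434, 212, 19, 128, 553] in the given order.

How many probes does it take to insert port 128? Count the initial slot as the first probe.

3

349 hashes to 1; slot 1 is free => place at 1.
921 hashes to 0; slot 0 is free => place at 0.
468 hashes to 1, h2=5; 1 taken => place at 6.
944 hashes to 1, h2=1; 1 taken => place at 2.
434 hashes to 1, h2=3; 1 taken => place at 4.
212 hashes to 15; slot 15 is free => place at 15.
19 hashes to 14; slot 14 is free => place at 14.
128 hashes to 1, h2=1; 1,2 taken => place at 3.
553 hashes to 1, h2=10; 1 taken => place at 11.
Table: [921, 349, 944, 128, 434, ., 468, ., ., ., ., 553, ., ., 19, 212, .]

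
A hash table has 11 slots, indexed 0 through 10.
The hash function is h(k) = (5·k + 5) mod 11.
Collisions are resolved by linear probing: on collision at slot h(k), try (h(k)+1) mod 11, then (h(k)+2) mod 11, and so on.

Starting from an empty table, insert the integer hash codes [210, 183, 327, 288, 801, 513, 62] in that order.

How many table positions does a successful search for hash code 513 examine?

2

210 hashes to 10; slot 10 is free -> place at 10.
183 hashes to 7; slot 7 is free -> place at 7.
327 hashes to 1; slot 1 is free -> place at 1.
288 hashes to 4; slot 4 is free -> place at 4.
801 hashes to 6; slot 6 is free -> place at 6.
513 hashes to 7; 7 taken -> place at 8.
62 hashes to 7; 7,8 taken -> place at 9.
Table: [-, 327, -, -, 288, -, 801, 183, 513, 62, 210]
Lookup 513: h=7, probe 7,8 → found at 8.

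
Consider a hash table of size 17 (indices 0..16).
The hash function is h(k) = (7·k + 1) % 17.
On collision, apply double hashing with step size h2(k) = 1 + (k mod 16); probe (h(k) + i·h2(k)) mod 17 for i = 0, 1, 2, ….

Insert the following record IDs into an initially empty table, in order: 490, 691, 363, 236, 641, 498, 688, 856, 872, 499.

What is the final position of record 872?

490 hashes to 14; slot 14 is free → place at 14.
691 hashes to 10; slot 10 is free → place at 10.
363 hashes to 9; slot 9 is free → place at 9.
236 hashes to 4; slot 4 is free → place at 4.
641 hashes to 0; slot 0 is free → place at 0.
498 hashes to 2; slot 2 is free → place at 2.
688 hashes to 6; slot 6 is free → place at 6.
856 hashes to 9, h2=9; 9 taken → place at 1.
872 hashes to 2, h2=9; 2 taken → place at 11.
499 hashes to 9, h2=4; 9 taken → place at 13.
Table: [641, 856, 498, _, 236, _, 688, _, _, 363, 691, 872, _, 499, 490, _, _]

11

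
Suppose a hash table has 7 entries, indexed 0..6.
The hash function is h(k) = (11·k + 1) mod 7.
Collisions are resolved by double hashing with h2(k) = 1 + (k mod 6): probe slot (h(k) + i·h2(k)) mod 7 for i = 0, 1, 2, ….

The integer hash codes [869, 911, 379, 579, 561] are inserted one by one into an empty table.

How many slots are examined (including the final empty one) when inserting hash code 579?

3

869 hashes to 5; slot 5 is free → place at 5.
911 hashes to 5, h2=6; 5 taken → place at 4.
379 hashes to 5, h2=2; 5 taken → place at 0.
579 hashes to 0, h2=4; 0,4 taken → place at 1.
561 hashes to 5, h2=4; 5 taken → place at 2.
Table: [379, 579, 561, ., 911, 869, .]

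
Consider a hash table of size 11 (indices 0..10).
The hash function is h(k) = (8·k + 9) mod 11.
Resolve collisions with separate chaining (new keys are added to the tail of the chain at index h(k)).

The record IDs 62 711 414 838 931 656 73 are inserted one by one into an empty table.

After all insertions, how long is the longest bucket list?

6

62 → bucket 10
711 → bucket 10 (collision)
414 → bucket 10 (collision)
838 → bucket 3
931 → bucket 10 (collision)
656 → bucket 10 (collision)
73 → bucket 10 (collision)
Final buckets:
0: ∅
1: ∅
2: ∅
3: 838
4: ∅
5: ∅
6: ∅
7: ∅
8: ∅
9: ∅
10: 62 -> 711 -> 414 -> 931 -> 656 -> 73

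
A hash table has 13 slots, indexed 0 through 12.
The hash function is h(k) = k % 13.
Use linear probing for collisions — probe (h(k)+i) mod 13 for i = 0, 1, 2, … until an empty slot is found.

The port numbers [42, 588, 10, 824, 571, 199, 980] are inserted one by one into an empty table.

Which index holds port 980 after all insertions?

42 hashes to 3; slot 3 is free → place at 3.
588 hashes to 3; 3 taken → place at 4.
10 hashes to 10; slot 10 is free → place at 10.
824 hashes to 5; slot 5 is free → place at 5.
571 hashes to 12; slot 12 is free → place at 12.
199 hashes to 4; 4,5 taken → place at 6.
980 hashes to 5; 5,6 taken → place at 7.
Table: [_, _, _, 42, 588, 824, 199, 980, _, _, 10, _, 571]

7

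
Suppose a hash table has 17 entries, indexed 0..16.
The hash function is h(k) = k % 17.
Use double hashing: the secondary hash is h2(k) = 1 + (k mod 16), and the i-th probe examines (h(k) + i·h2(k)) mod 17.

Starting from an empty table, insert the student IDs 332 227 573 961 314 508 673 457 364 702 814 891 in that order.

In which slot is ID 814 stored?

332: h=9 -> slot 9
227: h=6 -> slot 6
573: h=12 -> slot 12
961: h=9, h2=2, probe 9,11 -> slot 11
314: h=8 -> slot 8
508: h=15 -> slot 15
673: h=10 -> slot 10
457: h=15, h2=10, probe 15,8,1 -> slot 1
364: h=7 -> slot 7
702: h=5 -> slot 5
814: h=15, h2=15, probe 15,13 -> slot 13
891: h=7, h2=12, probe 7,2 -> slot 2
Table: [_, 457, 891, _, _, 702, 227, 364, 314, 332, 673, 961, 573, 814, _, 508, _]

13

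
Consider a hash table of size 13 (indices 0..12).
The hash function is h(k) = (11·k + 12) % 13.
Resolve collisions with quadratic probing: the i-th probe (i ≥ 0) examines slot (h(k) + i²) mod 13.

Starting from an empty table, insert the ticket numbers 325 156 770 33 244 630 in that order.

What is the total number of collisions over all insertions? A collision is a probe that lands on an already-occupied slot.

2

Insert 325: h=12, slot 12 empty → index 12.
Insert 156: h=12, slot 12 occupied → index 0.
Insert 770: h=6, slot 6 empty → index 6.
Insert 33: h=11, slot 11 empty → index 11.
Insert 244: h=5, slot 5 empty → index 5.
Insert 630: h=0, slot 0 occupied → index 1.
Table: [156, 630, ∅, ∅, ∅, 244, 770, ∅, ∅, ∅, ∅, 33, 325]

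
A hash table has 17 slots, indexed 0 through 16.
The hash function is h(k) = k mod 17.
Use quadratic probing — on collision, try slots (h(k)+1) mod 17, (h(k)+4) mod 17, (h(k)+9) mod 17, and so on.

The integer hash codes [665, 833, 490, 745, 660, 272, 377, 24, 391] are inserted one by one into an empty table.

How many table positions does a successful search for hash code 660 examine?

Insert 665: h=2, slot 2 empty -> index 2.
Insert 833: h=0, slot 0 empty -> index 0.
Insert 490: h=14, slot 14 empty -> index 14.
Insert 745: h=14, slot 14 occupied -> index 15.
Insert 660: h=14, slots 14,15 occupied -> index 1.
Insert 272: h=0, slots 0,1 occupied -> index 4.
Insert 377: h=3, slot 3 empty -> index 3.
Insert 24: h=7, slot 7 empty -> index 7.
Insert 391: h=0, slots 0,1,4 occupied -> index 9.
Table: [833, 660, 665, 377, 272, ∅, ∅, 24, ∅, 391, ∅, ∅, ∅, ∅, 490, 745, ∅]
Lookup 660: h=14, probe 14,15,1 → found at 1.

3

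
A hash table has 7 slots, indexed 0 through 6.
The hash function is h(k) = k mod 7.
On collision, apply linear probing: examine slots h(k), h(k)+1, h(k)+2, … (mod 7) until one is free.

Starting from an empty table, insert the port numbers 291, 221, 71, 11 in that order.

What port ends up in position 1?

71

Insert 291: h=4, slot 4 empty → index 4.
Insert 221: h=4, slot 4 occupied → index 5.
Insert 71: h=1, slot 1 empty → index 1.
Insert 11: h=4, slots 4,5 occupied → index 6.
Table: [_, 71, _, _, 291, 221, 11]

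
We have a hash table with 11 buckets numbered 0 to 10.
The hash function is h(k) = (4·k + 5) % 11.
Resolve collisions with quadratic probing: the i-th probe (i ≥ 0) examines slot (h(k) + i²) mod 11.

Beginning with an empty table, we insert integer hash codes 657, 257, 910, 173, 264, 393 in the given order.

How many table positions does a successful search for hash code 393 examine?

657: h=4 => slot 4
257: h=10 => slot 10
910: h=4, probe 4,5 => slot 5
173: h=4, probe 4,5,8 => slot 8
264: h=5, probe 5,6 => slot 6
393: h=4, probe 4,5,8,2 => slot 2
Table: [—, —, 393, —, 657, 910, 264, —, 173, —, 257]
Lookup 393: h=4, probe 4,5,8,2 → found at 2.

4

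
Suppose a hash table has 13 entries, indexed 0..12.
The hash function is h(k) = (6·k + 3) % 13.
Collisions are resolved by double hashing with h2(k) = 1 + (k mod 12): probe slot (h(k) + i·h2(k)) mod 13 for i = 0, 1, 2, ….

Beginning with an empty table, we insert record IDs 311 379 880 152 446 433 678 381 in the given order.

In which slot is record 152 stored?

1

311 hashes to 10; slot 10 is free -> place at 10.
379 hashes to 2; slot 2 is free -> place at 2.
880 hashes to 5; slot 5 is free -> place at 5.
152 hashes to 5, h2=9; 5 taken -> place at 1.
446 hashes to 1, h2=3; 1 taken -> place at 4.
433 hashes to 1, h2=2; 1 taken -> place at 3.
678 hashes to 2, h2=7; 2 taken -> place at 9.
381 hashes to 1, h2=10; 1 taken -> place at 11.
Table: [_, 152, 379, 433, 446, 880, _, _, _, 678, 311, 381, _]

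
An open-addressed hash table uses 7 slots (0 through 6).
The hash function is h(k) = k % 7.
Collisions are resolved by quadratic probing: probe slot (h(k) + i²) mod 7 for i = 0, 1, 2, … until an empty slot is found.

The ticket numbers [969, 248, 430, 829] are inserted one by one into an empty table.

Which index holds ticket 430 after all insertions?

0

969: h=3 -> slot 3
248: h=3, probe 3,4 -> slot 4
430: h=3, probe 3,4,0 -> slot 0
829: h=3, probe 3,4,0,5 -> slot 5
Table: [430, —, —, 969, 248, 829, —]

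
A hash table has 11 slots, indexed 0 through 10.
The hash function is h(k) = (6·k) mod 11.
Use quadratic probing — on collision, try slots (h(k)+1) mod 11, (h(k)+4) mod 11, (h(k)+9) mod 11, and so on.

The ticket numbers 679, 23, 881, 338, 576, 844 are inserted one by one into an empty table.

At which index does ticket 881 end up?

679: h=4 => slot 4
23: h=6 => slot 6
881: h=6, probe 6,7 => slot 7
338: h=4, probe 4,5 => slot 5
576: h=2 => slot 2
844: h=4, probe 4,5,8 => slot 8
Table: [_, _, 576, _, 679, 338, 23, 881, 844, _, _]

7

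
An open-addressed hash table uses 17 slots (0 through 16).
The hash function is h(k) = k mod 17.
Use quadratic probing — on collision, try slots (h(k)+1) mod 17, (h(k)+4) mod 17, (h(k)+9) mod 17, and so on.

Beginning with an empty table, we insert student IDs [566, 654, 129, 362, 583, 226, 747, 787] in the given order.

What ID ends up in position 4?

566: h=5 => slot 5
654: h=8 => slot 8
129: h=10 => slot 10
362: h=5, probe 5,6 => slot 6
583: h=5, probe 5,6,9 => slot 9
226: h=5, probe 5,6,9,14 => slot 14
747: h=16 => slot 16
787: h=5, probe 5,6,9,14,4 => slot 4
Table: [., ., ., ., 787, 566, 362, ., 654, 583, 129, ., ., ., 226, ., 747]

787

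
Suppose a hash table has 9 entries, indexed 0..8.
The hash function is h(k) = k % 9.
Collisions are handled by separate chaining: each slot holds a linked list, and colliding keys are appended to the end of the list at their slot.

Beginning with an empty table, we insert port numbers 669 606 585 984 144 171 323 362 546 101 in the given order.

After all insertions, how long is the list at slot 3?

Insert 669: h=3, bucket 3 empty → new chain.
Insert 606: h=3, bucket 3 nonempty → append to chain.
Insert 585: h=0, bucket 0 empty → new chain.
Insert 984: h=3, bucket 3 nonempty → append to chain.
Insert 144: h=0, bucket 0 nonempty → append to chain.
Insert 171: h=0, bucket 0 nonempty → append to chain.
Insert 323: h=8, bucket 8 empty → new chain.
Insert 362: h=2, bucket 2 empty → new chain.
Insert 546: h=6, bucket 6 empty → new chain.
Insert 101: h=2, bucket 2 nonempty → append to chain.
Final buckets:
0: 585 -> 144 -> 171
1: -
2: 362 -> 101
3: 669 -> 606 -> 984
4: -
5: -
6: 546
7: -
8: 323

3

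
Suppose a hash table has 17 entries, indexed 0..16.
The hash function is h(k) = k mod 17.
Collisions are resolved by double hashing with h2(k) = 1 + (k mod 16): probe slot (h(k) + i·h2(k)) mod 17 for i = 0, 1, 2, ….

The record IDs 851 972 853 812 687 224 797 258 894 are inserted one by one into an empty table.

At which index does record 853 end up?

9

Insert 851: h=1, slot 1 empty -> index 1.
Insert 972: h=3, slot 3 empty -> index 3.
Insert 853: h=3, h2=6, slot 3 occupied -> index 9.
Insert 812: h=13, slot 13 empty -> index 13.
Insert 687: h=7, slot 7 empty -> index 7.
Insert 224: h=3, h2=1, slot 3 occupied -> index 4.
Insert 797: h=15, slot 15 empty -> index 15.
Insert 258: h=3, h2=3, slot 3 occupied -> index 6.
Insert 894: h=10, slot 10 empty -> index 10.
Table: [-, 851, -, 972, 224, -, 258, 687, -, 853, 894, -, -, 812, -, 797, -]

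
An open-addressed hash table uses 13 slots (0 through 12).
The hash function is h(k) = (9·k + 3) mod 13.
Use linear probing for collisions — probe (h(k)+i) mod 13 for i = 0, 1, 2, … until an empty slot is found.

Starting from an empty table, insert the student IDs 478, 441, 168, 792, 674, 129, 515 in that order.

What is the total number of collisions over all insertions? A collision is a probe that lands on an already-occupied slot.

8

478: h=2 => slot 2
441: h=7 => slot 7
168: h=7, probe 7,8 => slot 8
792: h=7, probe 7,8,9 => slot 9
674: h=11 => slot 11
129: h=7, probe 7,8,9,10 => slot 10
515: h=10, probe 10,11,12 => slot 12
Table: [-, -, 478, -, -, -, -, 441, 168, 792, 129, 674, 515]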